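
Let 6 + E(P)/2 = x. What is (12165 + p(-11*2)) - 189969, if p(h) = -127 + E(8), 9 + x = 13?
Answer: -177935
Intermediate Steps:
x = 4 (x = -9 + 13 = 4)
E(P) = -4 (E(P) = -12 + 2*4 = -12 + 8 = -4)
p(h) = -131 (p(h) = -127 - 4 = -131)
(12165 + p(-11*2)) - 189969 = (12165 - 131) - 189969 = 12034 - 189969 = -177935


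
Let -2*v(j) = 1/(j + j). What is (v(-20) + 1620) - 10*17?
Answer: 116001/80 ≈ 1450.0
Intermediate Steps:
v(j) = -1/(4*j) (v(j) = -1/(2*(j + j)) = -1/(2*j)/2 = -1/(4*j))
(v(-20) + 1620) - 10*17 = (-1/4/(-20) + 1620) - 10*17 = (-1/4*(-1/20) + 1620) - 170 = (1/80 + 1620) - 170 = 129601/80 - 170 = 116001/80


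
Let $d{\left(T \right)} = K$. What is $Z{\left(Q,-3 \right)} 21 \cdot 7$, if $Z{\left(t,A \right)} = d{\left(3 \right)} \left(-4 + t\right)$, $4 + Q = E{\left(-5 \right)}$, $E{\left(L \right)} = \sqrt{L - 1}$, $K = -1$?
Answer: $1176 - 147 i \sqrt{6} \approx 1176.0 - 360.08 i$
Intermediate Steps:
$E{\left(L \right)} = \sqrt{-1 + L}$
$Q = -4 + i \sqrt{6}$ ($Q = -4 + \sqrt{-1 - 5} = -4 + \sqrt{-6} = -4 + i \sqrt{6} \approx -4.0 + 2.4495 i$)
$d{\left(T \right)} = -1$
$Z{\left(t,A \right)} = 4 - t$ ($Z{\left(t,A \right)} = - (-4 + t) = 4 - t$)
$Z{\left(Q,-3 \right)} 21 \cdot 7 = \left(4 - \left(-4 + i \sqrt{6}\right)\right) 21 \cdot 7 = \left(4 + \left(4 - i \sqrt{6}\right)\right) 21 \cdot 7 = \left(8 - i \sqrt{6}\right) 21 \cdot 7 = \left(168 - 21 i \sqrt{6}\right) 7 = 1176 - 147 i \sqrt{6}$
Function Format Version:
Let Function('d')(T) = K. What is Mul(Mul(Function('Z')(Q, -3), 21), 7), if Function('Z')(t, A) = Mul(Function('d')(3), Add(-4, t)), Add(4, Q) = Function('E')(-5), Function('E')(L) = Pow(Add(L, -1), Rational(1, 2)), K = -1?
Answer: Add(1176, Mul(-147, I, Pow(6, Rational(1, 2)))) ≈ Add(1176.0, Mul(-360.08, I))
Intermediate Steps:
Function('E')(L) = Pow(Add(-1, L), Rational(1, 2))
Q = Add(-4, Mul(I, Pow(6, Rational(1, 2)))) (Q = Add(-4, Pow(Add(-1, -5), Rational(1, 2))) = Add(-4, Pow(-6, Rational(1, 2))) = Add(-4, Mul(I, Pow(6, Rational(1, 2)))) ≈ Add(-4.0000, Mul(2.4495, I)))
Function('d')(T) = -1
Function('Z')(t, A) = Add(4, Mul(-1, t)) (Function('Z')(t, A) = Mul(-1, Add(-4, t)) = Add(4, Mul(-1, t)))
Mul(Mul(Function('Z')(Q, -3), 21), 7) = Mul(Mul(Add(4, Mul(-1, Add(-4, Mul(I, Pow(6, Rational(1, 2)))))), 21), 7) = Mul(Mul(Add(4, Add(4, Mul(-1, I, Pow(6, Rational(1, 2))))), 21), 7) = Mul(Mul(Add(8, Mul(-1, I, Pow(6, Rational(1, 2)))), 21), 7) = Mul(Add(168, Mul(-21, I, Pow(6, Rational(1, 2)))), 7) = Add(1176, Mul(-147, I, Pow(6, Rational(1, 2))))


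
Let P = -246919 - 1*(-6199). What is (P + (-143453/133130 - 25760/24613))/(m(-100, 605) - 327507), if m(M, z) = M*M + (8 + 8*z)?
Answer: 788781090494289/1024498715486710 ≈ 0.76992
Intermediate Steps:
m(M, z) = 8 + M² + 8*z (m(M, z) = M² + (8 + 8*z) = 8 + M² + 8*z)
P = -240720 (P = -246919 + 6199 = -240720)
(P + (-143453/133130 - 25760/24613))/(m(-100, 605) - 327507) = (-240720 + (-143453/133130 - 25760/24613))/((8 + (-100)² + 8*605) - 327507) = (-240720 + (-143453*1/133130 - 25760*1/24613))/((8 + 10000 + 4840) - 327507) = (-240720 + (-143453/133130 - 25760/24613))/(14848 - 327507) = (-240720 - 6960237489/3276728690)/(-312659) = -788781090494289/3276728690*(-1/312659) = 788781090494289/1024498715486710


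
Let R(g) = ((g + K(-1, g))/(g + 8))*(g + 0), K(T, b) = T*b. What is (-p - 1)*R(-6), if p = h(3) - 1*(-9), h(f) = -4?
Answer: 0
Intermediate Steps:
p = 5 (p = -4 - 1*(-9) = -4 + 9 = 5)
R(g) = 0 (R(g) = ((g - g)/(g + 8))*(g + 0) = (0/(8 + g))*g = 0*g = 0)
(-p - 1)*R(-6) = (-1*5 - 1)*0 = (-5 - 1)*0 = -6*0 = 0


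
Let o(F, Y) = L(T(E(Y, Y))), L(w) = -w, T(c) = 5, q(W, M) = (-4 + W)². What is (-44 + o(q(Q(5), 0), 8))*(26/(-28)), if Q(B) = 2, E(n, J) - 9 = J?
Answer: 91/2 ≈ 45.500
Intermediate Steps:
E(n, J) = 9 + J
o(F, Y) = -5 (o(F, Y) = -1*5 = -5)
(-44 + o(q(Q(5), 0), 8))*(26/(-28)) = (-44 - 5)*(26/(-28)) = -1274*(-1)/28 = -49*(-13/14) = 91/2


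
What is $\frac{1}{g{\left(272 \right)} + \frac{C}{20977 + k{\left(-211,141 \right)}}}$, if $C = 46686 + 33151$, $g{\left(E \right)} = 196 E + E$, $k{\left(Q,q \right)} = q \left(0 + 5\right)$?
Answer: $\frac{21682}{1161888125} \approx 1.8661 \cdot 10^{-5}$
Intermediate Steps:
$k{\left(Q,q \right)} = 5 q$ ($k{\left(Q,q \right)} = q 5 = 5 q$)
$g{\left(E \right)} = 197 E$
$C = 79837$
$\frac{1}{g{\left(272 \right)} + \frac{C}{20977 + k{\left(-211,141 \right)}}} = \frac{1}{197 \cdot 272 + \frac{79837}{20977 + 5 \cdot 141}} = \frac{1}{53584 + \frac{79837}{20977 + 705}} = \frac{1}{53584 + \frac{79837}{21682}} = \frac{1}{\frac{1161888125}{21682}} = \frac{21682}{1161888125}$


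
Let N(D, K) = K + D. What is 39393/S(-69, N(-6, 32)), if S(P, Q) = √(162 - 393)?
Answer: -13131*I*√231/77 ≈ -2591.9*I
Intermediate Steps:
N(D, K) = D + K
S(P, Q) = I*√231 (S(P, Q) = √(-231) = I*√231)
39393/S(-69, N(-6, 32)) = 39393/((I*√231)) = 39393*(-I*√231/231) = -13131*I*√231/77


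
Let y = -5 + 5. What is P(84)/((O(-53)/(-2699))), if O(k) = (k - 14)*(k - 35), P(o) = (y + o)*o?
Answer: -2380518/737 ≈ -3230.0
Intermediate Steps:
y = 0
P(o) = o² (P(o) = (0 + o)*o = o*o = o²)
O(k) = (-35 + k)*(-14 + k) (O(k) = (-14 + k)*(-35 + k) = (-35 + k)*(-14 + k))
P(84)/((O(-53)/(-2699))) = 84²/(((490 + (-53)² - 49*(-53))/(-2699))) = 7056/(((490 + 2809 + 2597)*(-1/2699))) = 7056/((5896*(-1/2699))) = 7056/(-5896/2699) = 7056*(-2699/5896) = -2380518/737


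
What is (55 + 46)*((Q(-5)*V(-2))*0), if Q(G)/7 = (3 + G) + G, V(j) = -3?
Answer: 0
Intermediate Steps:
Q(G) = 21 + 14*G (Q(G) = 7*((3 + G) + G) = 7*(3 + 2*G) = 21 + 14*G)
(55 + 46)*((Q(-5)*V(-2))*0) = (55 + 46)*(((21 + 14*(-5))*(-3))*0) = 101*(((21 - 70)*(-3))*0) = 101*(-49*(-3)*0) = 101*(147*0) = 101*0 = 0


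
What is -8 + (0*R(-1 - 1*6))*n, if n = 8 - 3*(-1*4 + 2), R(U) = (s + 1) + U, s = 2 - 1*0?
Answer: -8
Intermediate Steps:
s = 2 (s = 2 + 0 = 2)
R(U) = 3 + U (R(U) = (2 + 1) + U = 3 + U)
n = 14 (n = 8 - 3*(-4 + 2) = 8 - 3*(-2) = 8 + 6 = 14)
-8 + (0*R(-1 - 1*6))*n = -8 + (0*(3 + (-1 - 1*6)))*14 = -8 + (0*(3 + (-1 - 6)))*14 = -8 + (0*(3 - 7))*14 = -8 + (0*(-4))*14 = -8 + 0*14 = -8 + 0 = -8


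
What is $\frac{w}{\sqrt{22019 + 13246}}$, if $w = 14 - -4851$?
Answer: $\frac{973 \sqrt{35265}}{7053} \approx 25.907$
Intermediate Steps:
$w = 4865$ ($w = 14 + 4851 = 4865$)
$\frac{w}{\sqrt{22019 + 13246}} = \frac{4865}{\sqrt{22019 + 13246}} = \frac{4865}{\sqrt{35265}} = 4865 \frac{\sqrt{35265}}{35265} = \frac{973 \sqrt{35265}}{7053}$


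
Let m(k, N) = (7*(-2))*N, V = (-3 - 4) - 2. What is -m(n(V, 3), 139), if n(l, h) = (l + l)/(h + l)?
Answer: 1946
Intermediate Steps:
V = -9 (V = -7 - 2 = -9)
n(l, h) = 2*l/(h + l) (n(l, h) = (2*l)/(h + l) = 2*l/(h + l))
m(k, N) = -14*N
-m(n(V, 3), 139) = -(-14)*139 = -1*(-1946) = 1946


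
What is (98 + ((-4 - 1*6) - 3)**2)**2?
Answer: 71289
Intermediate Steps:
(98 + ((-4 - 1*6) - 3)**2)**2 = (98 + ((-4 - 6) - 3)**2)**2 = (98 + (-10 - 3)**2)**2 = (98 + (-13)**2)**2 = (98 + 169)**2 = 267**2 = 71289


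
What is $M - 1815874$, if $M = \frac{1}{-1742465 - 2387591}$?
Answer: $- \frac{7499661308945}{4130056} \approx -1.8159 \cdot 10^{6}$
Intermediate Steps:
$M = - \frac{1}{4130056}$ ($M = \frac{1}{-4130056} = - \frac{1}{4130056} \approx -2.4213 \cdot 10^{-7}$)
$M - 1815874 = - \frac{1}{4130056} - 1815874 = - \frac{7499661308945}{4130056}$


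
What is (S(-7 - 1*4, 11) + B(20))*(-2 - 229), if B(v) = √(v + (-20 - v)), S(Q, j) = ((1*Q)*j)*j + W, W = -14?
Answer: 310695 - 462*I*√5 ≈ 3.107e+5 - 1033.1*I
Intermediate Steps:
S(Q, j) = -14 + Q*j² (S(Q, j) = ((1*Q)*j)*j - 14 = (Q*j)*j - 14 = Q*j² - 14 = -14 + Q*j²)
B(v) = 2*I*√5 (B(v) = √(-20) = 2*I*√5)
(S(-7 - 1*4, 11) + B(20))*(-2 - 229) = ((-14 + (-7 - 1*4)*11²) + 2*I*√5)*(-2 - 229) = ((-14 + (-7 - 4)*121) + 2*I*√5)*(-231) = ((-14 - 11*121) + 2*I*√5)*(-231) = ((-14 - 1331) + 2*I*√5)*(-231) = (-1345 + 2*I*√5)*(-231) = 310695 - 462*I*√5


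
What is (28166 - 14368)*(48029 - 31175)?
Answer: 232551492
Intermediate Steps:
(28166 - 14368)*(48029 - 31175) = 13798*16854 = 232551492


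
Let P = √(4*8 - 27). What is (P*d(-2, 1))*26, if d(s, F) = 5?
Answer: 130*√5 ≈ 290.69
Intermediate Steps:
P = √5 (P = √(32 - 27) = √5 ≈ 2.2361)
(P*d(-2, 1))*26 = (√5*5)*26 = (5*√5)*26 = 130*√5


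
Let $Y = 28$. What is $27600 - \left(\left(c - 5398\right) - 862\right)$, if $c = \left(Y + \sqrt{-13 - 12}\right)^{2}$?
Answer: $33101 - 280 i \approx 33101.0 - 280.0 i$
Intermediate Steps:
$c = \left(28 + 5 i\right)^{2}$ ($c = \left(28 + \sqrt{-13 - 12}\right)^{2} = \left(28 + \sqrt{-25}\right)^{2} = \left(28 + 5 i\right)^{2} \approx 759.0 + 280.0 i$)
$27600 - \left(\left(c - 5398\right) - 862\right) = 27600 - \left(\left(\left(759 + 280 i\right) - 5398\right) - 862\right) = 27600 - \left(\left(-4639 + 280 i\right) - 862\right) = 27600 - \left(-5501 + 280 i\right) = 27600 + \left(5501 - 280 i\right) = 33101 - 280 i$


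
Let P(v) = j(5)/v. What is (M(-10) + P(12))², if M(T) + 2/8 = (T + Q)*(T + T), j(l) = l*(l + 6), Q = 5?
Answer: 97969/9 ≈ 10885.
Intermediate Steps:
j(l) = l*(6 + l)
P(v) = 55/v (P(v) = (5*(6 + 5))/v = (5*11)/v = 55/v)
M(T) = -¼ + 2*T*(5 + T) (M(T) = -¼ + (T + 5)*(T + T) = -¼ + (5 + T)*(2*T) = -¼ + 2*T*(5 + T))
(M(-10) + P(12))² = ((-¼ + 2*(-10)² + 10*(-10)) + 55/12)² = ((-¼ + 2*100 - 100) + 55*(1/12))² = ((-¼ + 200 - 100) + 55/12)² = (399/4 + 55/12)² = (313/3)² = 97969/9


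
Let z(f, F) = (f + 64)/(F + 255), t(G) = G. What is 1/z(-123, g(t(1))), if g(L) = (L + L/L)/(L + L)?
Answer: -256/59 ≈ -4.3390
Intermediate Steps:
g(L) = (1 + L)/(2*L) (g(L) = (L + 1)/((2*L)) = (1 + L)*(1/(2*L)) = (1 + L)/(2*L))
z(f, F) = (64 + f)/(255 + F)
1/z(-123, g(t(1))) = 1/((64 - 123)/(255 + (1/2)*(1 + 1)/1)) = 1/(-59/(255 + (1/2)*1*2)) = 1/(-59/(255 + 1)) = 1/(-59/256) = -256/59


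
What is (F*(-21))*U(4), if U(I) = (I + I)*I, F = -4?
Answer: 2688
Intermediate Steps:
U(I) = 2*I**2 (U(I) = (2*I)*I = 2*I**2)
(F*(-21))*U(4) = (-4*(-21))*(2*4**2) = 84*(2*16) = 84*32 = 2688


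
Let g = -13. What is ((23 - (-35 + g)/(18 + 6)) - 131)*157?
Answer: -16642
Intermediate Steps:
((23 - (-35 + g)/(18 + 6)) - 131)*157 = ((23 - (-35 - 13)/(18 + 6)) - 131)*157 = ((23 - (-48)/24) - 131)*157 = ((23 - 1*(-2)) - 131)*157 = ((23 + 2) - 131)*157 = (25 - 131)*157 = -106*157 = -16642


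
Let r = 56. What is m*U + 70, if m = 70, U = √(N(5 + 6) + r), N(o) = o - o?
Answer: 70 + 140*√14 ≈ 593.83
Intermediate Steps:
N(o) = 0
U = 2*√14 (U = √(0 + 56) = √56 = 2*√14 ≈ 7.4833)
m*U + 70 = 70*(2*√14) + 70 = 140*√14 + 70 = 70 + 140*√14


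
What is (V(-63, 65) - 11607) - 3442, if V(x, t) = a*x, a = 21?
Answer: -16372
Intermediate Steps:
V(x, t) = 21*x
(V(-63, 65) - 11607) - 3442 = (21*(-63) - 11607) - 3442 = (-1323 - 11607) - 3442 = -12930 - 3442 = -16372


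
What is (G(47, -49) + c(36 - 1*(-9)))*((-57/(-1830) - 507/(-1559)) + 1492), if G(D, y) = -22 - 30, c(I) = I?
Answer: -9934511797/950990 ≈ -10447.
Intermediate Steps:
G(D, y) = -52
(G(47, -49) + c(36 - 1*(-9)))*((-57/(-1830) - 507/(-1559)) + 1492) = (-52 + (36 - 1*(-9)))*((-57/(-1830) - 507/(-1559)) + 1492) = (-52 + (36 + 9))*((-57*(-1/1830) - 507*(-1/1559)) + 1492) = (-52 + 45)*((19/610 + 507/1559) + 1492) = -7*(338891/950990 + 1492) = -7*1419215971/950990 = -9934511797/950990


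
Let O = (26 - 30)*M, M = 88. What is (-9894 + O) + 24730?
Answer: 14484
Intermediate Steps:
O = -352 (O = (26 - 30)*88 = -4*88 = -352)
(-9894 + O) + 24730 = (-9894 - 352) + 24730 = -10246 + 24730 = 14484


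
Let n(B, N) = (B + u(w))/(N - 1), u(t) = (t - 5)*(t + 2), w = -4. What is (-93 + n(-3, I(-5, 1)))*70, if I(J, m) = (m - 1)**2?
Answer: -7560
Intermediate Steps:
I(J, m) = (-1 + m)**2
u(t) = (-5 + t)*(2 + t)
n(B, N) = (18 + B)/(-1 + N) (n(B, N) = (B + (-10 + (-4)**2 - 3*(-4)))/(N - 1) = (B + (-10 + 16 + 12))/(-1 + N) = (B + 18)/(-1 + N) = (18 + B)/(-1 + N))
(-93 + n(-3, I(-5, 1)))*70 = (-93 + (18 - 3)/(-1 + (-1 + 1)**2))*70 = (-93 + 15/(-1 + 0**2))*70 = (-93 + 15/(-1 + 0))*70 = (-93 + 15/(-1))*70 = (-93 - 1*15)*70 = (-93 - 15)*70 = -108*70 = -7560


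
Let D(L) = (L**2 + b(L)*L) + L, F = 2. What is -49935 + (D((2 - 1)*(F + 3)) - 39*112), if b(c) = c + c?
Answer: -54223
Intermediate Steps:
b(c) = 2*c
D(L) = L + 3*L**2 (D(L) = (L**2 + (2*L)*L) + L = (L**2 + 2*L**2) + L = 3*L**2 + L = L + 3*L**2)
-49935 + (D((2 - 1)*(F + 3)) - 39*112) = -49935 + (((2 - 1)*(2 + 3))*(1 + 3*((2 - 1)*(2 + 3))) - 39*112) = -49935 + ((1*5)*(1 + 3*(1*5)) - 4368) = -49935 + (5*(1 + 3*5) - 4368) = -49935 + (5*(1 + 15) - 4368) = -49935 + (5*16 - 4368) = -49935 + (80 - 4368) = -49935 - 4288 = -54223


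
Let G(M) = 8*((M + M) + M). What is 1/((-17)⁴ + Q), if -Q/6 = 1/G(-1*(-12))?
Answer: 48/4009007 ≈ 1.1973e-5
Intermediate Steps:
G(M) = 24*M (G(M) = 8*(2*M + M) = 8*(3*M) = 24*M)
Q = -1/48 (Q = -6/(24*(-1*(-12))) = -6/(24*12) = -6/288 = -6*1/288 = -1/48 ≈ -0.020833)
1/((-17)⁴ + Q) = 1/((-17)⁴ - 1/48) = 1/(83521 - 1/48) = 1/(4009007/48) = 48/4009007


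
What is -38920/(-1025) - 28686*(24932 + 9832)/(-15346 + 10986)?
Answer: 5111703989/22345 ≈ 2.2876e+5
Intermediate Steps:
-38920/(-1025) - 28686*(24932 + 9832)/(-15346 + 10986) = -38920*(-1/1025) - 28686/((-4360/34764)) = 7784/205 - 28686/((-4360*1/34764)) = 7784/205 - 28686/(-1090/8691) = 7784/205 - 28686*(-8691/1090) = 7784/205 + 124655013/545 = 5111703989/22345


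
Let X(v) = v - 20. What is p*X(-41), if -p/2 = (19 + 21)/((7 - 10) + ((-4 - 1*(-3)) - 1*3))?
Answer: -4880/7 ≈ -697.14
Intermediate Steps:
X(v) = -20 + v
p = 80/7 (p = -2*(19 + 21)/((7 - 10) + ((-4 - 1*(-3)) - 1*3)) = -80/(-3 + ((-4 + 3) - 3)) = -80/(-3 + (-1 - 3)) = -80/(-3 - 4) = -80/(-7) = -80*(-1)/7 = -2*(-40/7) = 80/7 ≈ 11.429)
p*X(-41) = 80*(-20 - 41)/7 = (80/7)*(-61) = -4880/7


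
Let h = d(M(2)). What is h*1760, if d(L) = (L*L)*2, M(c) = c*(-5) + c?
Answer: 225280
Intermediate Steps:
M(c) = -4*c (M(c) = -5*c + c = -4*c)
d(L) = 2*L² (d(L) = L²*2 = 2*L²)
h = 128 (h = 2*(-4*2)² = 2*(-8)² = 2*64 = 128)
h*1760 = 128*1760 = 225280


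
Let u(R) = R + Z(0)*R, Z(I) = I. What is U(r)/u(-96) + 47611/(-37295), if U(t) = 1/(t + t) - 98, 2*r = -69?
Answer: -63149179/247042080 ≈ -0.25562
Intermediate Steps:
r = -69/2 (r = (1/2)*(-69) = -69/2 ≈ -34.500)
u(R) = R (u(R) = R + 0*R = R + 0 = R)
U(t) = -98 + 1/(2*t) (U(t) = 1/(2*t) - 98 = -98 + 1/(2*t))
U(r)/u(-96) + 47611/(-37295) = (-98 + 1/(2*(-69/2)))/(-96) + 47611/(-37295) = (-98 + (1/2)*(-2/69))*(-1/96) + 47611*(-1/37295) = (-98 - 1/69)*(-1/96) - 47611/37295 = -6763/69*(-1/96) - 47611/37295 = 6763/6624 - 47611/37295 = -63149179/247042080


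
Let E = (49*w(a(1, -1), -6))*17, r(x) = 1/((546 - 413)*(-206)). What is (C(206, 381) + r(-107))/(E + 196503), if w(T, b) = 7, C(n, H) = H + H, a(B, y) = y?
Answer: 1228075/326090996 ≈ 0.0037660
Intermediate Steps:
C(n, H) = 2*H
r(x) = -1/27398 (r(x) = -1/206/133 = (1/133)*(-1/206) = -1/27398)
E = 5831 (E = (49*7)*17 = 343*17 = 5831)
(C(206, 381) + r(-107))/(E + 196503) = (2*381 - 1/27398)/(5831 + 196503) = (762 - 1/27398)/202334 = (20877275/27398)*(1/202334) = 1228075/326090996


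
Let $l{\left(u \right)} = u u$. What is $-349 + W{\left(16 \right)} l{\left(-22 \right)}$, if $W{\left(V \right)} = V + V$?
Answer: $15139$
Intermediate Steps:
$W{\left(V \right)} = 2 V$
$l{\left(u \right)} = u^{2}$
$-349 + W{\left(16 \right)} l{\left(-22 \right)} = -349 + 2 \cdot 16 \left(-22\right)^{2} = -349 + 32 \cdot 484 = -349 + 15488 = 15139$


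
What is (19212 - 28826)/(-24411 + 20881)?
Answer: 4807/1765 ≈ 2.7235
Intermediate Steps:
(19212 - 28826)/(-24411 + 20881) = -9614/(-3530) = -9614*(-1/3530) = 4807/1765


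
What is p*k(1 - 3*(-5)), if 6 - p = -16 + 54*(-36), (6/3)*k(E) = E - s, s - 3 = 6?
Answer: 6881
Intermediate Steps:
s = 9 (s = 3 + 6 = 9)
k(E) = -9/2 + E/2 (k(E) = (E - 1*9)/2 = (E - 9)/2 = (-9 + E)/2 = -9/2 + E/2)
p = 1966 (p = 6 - (-16 + 54*(-36)) = 6 - (-16 - 1944) = 6 - 1*(-1960) = 6 + 1960 = 1966)
p*k(1 - 3*(-5)) = 1966*(-9/2 + (1 - 3*(-5))/2) = 1966*(-9/2 + (1 + 15)/2) = 1966*(-9/2 + (½)*16) = 1966*(-9/2 + 8) = 1966*(7/2) = 6881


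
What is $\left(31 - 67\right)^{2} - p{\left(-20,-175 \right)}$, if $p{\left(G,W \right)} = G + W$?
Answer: $1491$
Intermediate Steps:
$\left(31 - 67\right)^{2} - p{\left(-20,-175 \right)} = \left(31 - 67\right)^{2} - \left(-20 - 175\right) = \left(-36\right)^{2} - -195 = 1296 + 195 = 1491$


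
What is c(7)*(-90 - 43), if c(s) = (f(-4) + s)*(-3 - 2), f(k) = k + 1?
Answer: 2660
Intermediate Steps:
f(k) = 1 + k
c(s) = 15 - 5*s (c(s) = ((1 - 4) + s)*(-3 - 2) = (-3 + s)*(-5) = 15 - 5*s)
c(7)*(-90 - 43) = (15 - 5*7)*(-90 - 43) = (15 - 35)*(-133) = -20*(-133) = 2660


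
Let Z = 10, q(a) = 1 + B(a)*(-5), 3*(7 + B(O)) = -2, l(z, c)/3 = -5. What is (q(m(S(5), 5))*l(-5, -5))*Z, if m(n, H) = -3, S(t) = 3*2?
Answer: -5900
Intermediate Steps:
S(t) = 6
l(z, c) = -15 (l(z, c) = 3*(-5) = -15)
B(O) = -23/3 (B(O) = -7 + (⅓)*(-2) = -7 - ⅔ = -23/3)
q(a) = 118/3 (q(a) = 1 - 23/3*(-5) = 1 + 115/3 = 118/3)
(q(m(S(5), 5))*l(-5, -5))*Z = ((118/3)*(-15))*10 = -590*10 = -5900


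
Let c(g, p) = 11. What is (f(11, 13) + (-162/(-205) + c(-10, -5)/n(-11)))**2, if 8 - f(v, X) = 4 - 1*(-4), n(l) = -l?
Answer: 134689/42025 ≈ 3.2050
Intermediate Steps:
f(v, X) = 0 (f(v, X) = 8 - (4 - 1*(-4)) = 8 - (4 + 4) = 8 - 1*8 = 8 - 8 = 0)
(f(11, 13) + (-162/(-205) + c(-10, -5)/n(-11)))**2 = (0 + (-162/(-205) + 11/((-1*(-11)))))**2 = (0 + (-162*(-1/205) + 11/11))**2 = (0 + (162/205 + 11*(1/11)))**2 = (0 + (162/205 + 1))**2 = (0 + 367/205)**2 = (367/205)**2 = 134689/42025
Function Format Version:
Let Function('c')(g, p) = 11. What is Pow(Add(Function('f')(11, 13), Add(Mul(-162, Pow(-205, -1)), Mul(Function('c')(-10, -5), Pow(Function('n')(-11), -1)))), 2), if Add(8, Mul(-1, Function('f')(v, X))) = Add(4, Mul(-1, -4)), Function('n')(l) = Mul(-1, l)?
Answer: Rational(134689, 42025) ≈ 3.2050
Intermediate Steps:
Function('f')(v, X) = 0 (Function('f')(v, X) = Add(8, Mul(-1, Add(4, Mul(-1, -4)))) = Add(8, Mul(-1, Add(4, 4))) = Add(8, Mul(-1, 8)) = Add(8, -8) = 0)
Pow(Add(Function('f')(11, 13), Add(Mul(-162, Pow(-205, -1)), Mul(Function('c')(-10, -5), Pow(Function('n')(-11), -1)))), 2) = Pow(Add(0, Add(Mul(-162, Pow(-205, -1)), Mul(11, Pow(Mul(-1, -11), -1)))), 2) = Pow(Add(0, Add(Mul(-162, Rational(-1, 205)), Mul(11, Pow(11, -1)))), 2) = Pow(Add(0, Add(Rational(162, 205), Mul(11, Rational(1, 11)))), 2) = Pow(Add(0, Add(Rational(162, 205), 1)), 2) = Pow(Add(0, Rational(367, 205)), 2) = Pow(Rational(367, 205), 2) = Rational(134689, 42025)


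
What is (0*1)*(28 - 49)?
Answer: 0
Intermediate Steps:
(0*1)*(28 - 49) = 0*(-21) = 0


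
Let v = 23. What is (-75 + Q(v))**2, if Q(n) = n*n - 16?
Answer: 191844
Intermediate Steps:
Q(n) = -16 + n**2 (Q(n) = n**2 - 16 = -16 + n**2)
(-75 + Q(v))**2 = (-75 + (-16 + 23**2))**2 = (-75 + (-16 + 529))**2 = (-75 + 513)**2 = 438**2 = 191844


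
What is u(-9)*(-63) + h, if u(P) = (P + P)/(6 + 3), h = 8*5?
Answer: 166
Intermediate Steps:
h = 40
u(P) = 2*P/9 (u(P) = (2*P)/9 = (2*P)*(⅑) = 2*P/9)
u(-9)*(-63) + h = ((2/9)*(-9))*(-63) + 40 = -2*(-63) + 40 = 126 + 40 = 166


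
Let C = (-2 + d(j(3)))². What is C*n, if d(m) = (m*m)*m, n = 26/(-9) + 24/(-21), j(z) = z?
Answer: -158750/63 ≈ -2519.8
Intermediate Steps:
n = -254/63 (n = 26*(-⅑) + 24*(-1/21) = -26/9 - 8/7 = -254/63 ≈ -4.0317)
d(m) = m³ (d(m) = m²*m = m³)
C = 625 (C = (-2 + 3³)² = (-2 + 27)² = 25² = 625)
C*n = 625*(-254/63) = -158750/63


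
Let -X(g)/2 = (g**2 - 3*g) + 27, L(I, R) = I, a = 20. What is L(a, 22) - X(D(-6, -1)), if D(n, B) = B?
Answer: 82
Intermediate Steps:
X(g) = -54 - 2*g**2 + 6*g (X(g) = -2*((g**2 - 3*g) + 27) = -2*(27 + g**2 - 3*g) = -54 - 2*g**2 + 6*g)
L(a, 22) - X(D(-6, -1)) = 20 - (-54 - 2*(-1)**2 + 6*(-1)) = 20 - (-54 - 2*1 - 6) = 20 - (-54 - 2 - 6) = 20 - 1*(-62) = 20 + 62 = 82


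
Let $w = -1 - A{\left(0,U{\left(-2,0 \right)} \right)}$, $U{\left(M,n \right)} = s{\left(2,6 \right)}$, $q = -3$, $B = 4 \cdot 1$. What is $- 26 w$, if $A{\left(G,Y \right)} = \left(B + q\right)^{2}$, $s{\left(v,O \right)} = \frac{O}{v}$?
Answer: $52$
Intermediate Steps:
$B = 4$
$U{\left(M,n \right)} = 3$ ($U{\left(M,n \right)} = \frac{6}{2} = 6 \cdot \frac{1}{2} = 3$)
$A{\left(G,Y \right)} = 1$ ($A{\left(G,Y \right)} = \left(4 - 3\right)^{2} = 1^{2} = 1$)
$w = -2$ ($w = -1 - 1 = -2$)
$- 26 w = \left(-26\right) \left(-2\right) = 52$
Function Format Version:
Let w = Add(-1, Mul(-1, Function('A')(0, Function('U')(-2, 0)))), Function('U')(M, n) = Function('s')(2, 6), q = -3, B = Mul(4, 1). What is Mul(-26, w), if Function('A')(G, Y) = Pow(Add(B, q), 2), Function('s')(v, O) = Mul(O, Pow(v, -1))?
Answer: 52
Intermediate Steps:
B = 4
Function('U')(M, n) = 3 (Function('U')(M, n) = Mul(6, Pow(2, -1)) = Mul(6, Rational(1, 2)) = 3)
Function('A')(G, Y) = 1 (Function('A')(G, Y) = Pow(Add(4, -3), 2) = Pow(1, 2) = 1)
w = -2 (w = Add(-1, Mul(-1, 1)) = Add(-1, -1) = -2)
Mul(-26, w) = Mul(-26, -2) = 52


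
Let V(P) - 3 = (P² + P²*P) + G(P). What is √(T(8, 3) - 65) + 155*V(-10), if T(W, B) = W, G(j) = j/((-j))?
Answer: -139190 + I*√57 ≈ -1.3919e+5 + 7.5498*I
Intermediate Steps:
G(j) = -1 (G(j) = j*(-1/j) = -1)
V(P) = 2 + P² + P³ (V(P) = 3 + ((P² + P²*P) - 1) = 3 + ((P² + P³) - 1) = 3 + (-1 + P² + P³) = 2 + P² + P³)
√(T(8, 3) - 65) + 155*V(-10) = √(8 - 65) + 155*(2 + (-10)² + (-10)³) = √(-57) + 155*(2 + 100 - 1000) = I*√57 + 155*(-898) = I*√57 - 139190 = -139190 + I*√57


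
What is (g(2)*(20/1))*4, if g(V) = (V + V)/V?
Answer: 160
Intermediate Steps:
g(V) = 2 (g(V) = (2*V)/V = 2)
(g(2)*(20/1))*4 = (2*(20/1))*4 = (2*(20*1))*4 = (2*20)*4 = 40*4 = 160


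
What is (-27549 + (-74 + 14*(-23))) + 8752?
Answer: -19193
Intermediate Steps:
(-27549 + (-74 + 14*(-23))) + 8752 = (-27549 + (-74 - 322)) + 8752 = (-27549 - 396) + 8752 = -27945 + 8752 = -19193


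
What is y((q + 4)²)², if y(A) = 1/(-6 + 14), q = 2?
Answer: 1/64 ≈ 0.015625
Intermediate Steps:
y(A) = ⅛ (y(A) = 1/8 = ⅛)
y((q + 4)²)² = (⅛)² = 1/64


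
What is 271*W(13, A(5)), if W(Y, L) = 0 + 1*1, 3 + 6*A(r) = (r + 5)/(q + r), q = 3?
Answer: 271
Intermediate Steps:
A(r) = -½ + (5 + r)/(6*(3 + r)) (A(r) = -½ + ((r + 5)/(3 + r))/6 = -½ + ((5 + r)/(3 + r))/6 = -½ + (5 + r)/(6*(3 + r)))
W(Y, L) = 1 (W(Y, L) = 0 + 1 = 1)
271*W(13, A(5)) = 271*1 = 271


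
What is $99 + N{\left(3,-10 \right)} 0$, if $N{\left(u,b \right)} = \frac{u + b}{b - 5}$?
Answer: $99$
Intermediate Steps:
$N{\left(u,b \right)} = \frac{b + u}{-5 + b}$
$99 + N{\left(3,-10 \right)} 0 = 99 + \frac{-10 + 3}{-5 - 10} \cdot 0 = 99 + \frac{1}{-15} \left(-7\right) 0 = 99 + \left(- \frac{1}{15}\right) \left(-7\right) 0 = 99 + \frac{7}{15} \cdot 0 = 99 + 0 = 99$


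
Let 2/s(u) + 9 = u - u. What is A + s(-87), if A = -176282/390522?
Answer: -394597/585783 ≈ -0.67362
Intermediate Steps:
s(u) = -2/9 (s(u) = 2/(-9 + (u - u)) = 2/(-9 + 0) = 2/(-9) = 2*(-⅑) = -2/9)
A = -88141/195261 (A = -176282*1/390522 = -88141/195261 ≈ -0.45140)
A + s(-87) = -88141/195261 - 2/9 = -394597/585783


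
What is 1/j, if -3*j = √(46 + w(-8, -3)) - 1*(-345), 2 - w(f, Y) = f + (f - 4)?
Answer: -1035/118957 + 6*√17/118957 ≈ -0.0084927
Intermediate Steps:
w(f, Y) = 6 - 2*f (w(f, Y) = 2 - (f + (f - 4)) = 2 - (f + (-4 + f)) = 2 - (-4 + 2*f) = 2 + (4 - 2*f) = 6 - 2*f)
j = -115 - 2*√17/3 (j = -(√(46 + (6 - 2*(-8))) - 1*(-345))/3 = -(√(46 + (6 + 16)) + 345)/3 = -(√(46 + 22) + 345)/3 = -(√68 + 345)/3 = -(2*√17 + 345)/3 = -(345 + 2*√17)/3 = -115 - 2*√17/3 ≈ -117.75)
1/j = 1/(-115 - 2*√17/3)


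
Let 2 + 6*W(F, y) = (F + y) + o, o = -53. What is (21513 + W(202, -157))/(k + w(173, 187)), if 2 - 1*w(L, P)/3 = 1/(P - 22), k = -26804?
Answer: -3549370/4421673 ≈ -0.80272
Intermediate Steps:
W(F, y) = -55/6 + F/6 + y/6 (W(F, y) = -1/3 + ((F + y) - 53)/6 = -1/3 + (-53 + F + y)/6 = -1/3 + (-53/6 + F/6 + y/6) = -55/6 + F/6 + y/6)
w(L, P) = 6 - 3/(-22 + P) (w(L, P) = 6 - 3/(P - 22) = 6 - 3/(-22 + P))
(21513 + W(202, -157))/(k + w(173, 187)) = (21513 + (-55/6 + (1/6)*202 + (1/6)*(-157)))/(-26804 + 3*(-45 + 2*187)/(-22 + 187)) = (21513 + (-55/6 + 101/3 - 157/6))/(-26804 + 3*(-45 + 374)/165) = (21513 - 5/3)/(-26804 + 3*(1/165)*329) = 64534/(3*(-26804 + 329/55)) = 64534/(3*(-1473891/55)) = (64534/3)*(-55/1473891) = -3549370/4421673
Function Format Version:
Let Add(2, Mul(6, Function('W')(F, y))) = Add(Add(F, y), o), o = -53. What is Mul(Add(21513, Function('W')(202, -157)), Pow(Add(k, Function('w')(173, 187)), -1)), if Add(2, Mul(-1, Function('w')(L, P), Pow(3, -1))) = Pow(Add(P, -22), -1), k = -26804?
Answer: Rational(-3549370, 4421673) ≈ -0.80272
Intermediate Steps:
Function('W')(F, y) = Add(Rational(-55, 6), Mul(Rational(1, 6), F), Mul(Rational(1, 6), y)) (Function('W')(F, y) = Add(Rational(-1, 3), Mul(Rational(1, 6), Add(Add(F, y), -53))) = Add(Rational(-1, 3), Mul(Rational(1, 6), Add(-53, F, y))) = Add(Rational(-1, 3), Add(Rational(-53, 6), Mul(Rational(1, 6), F), Mul(Rational(1, 6), y))) = Add(Rational(-55, 6), Mul(Rational(1, 6), F), Mul(Rational(1, 6), y)))
Function('w')(L, P) = Add(6, Mul(-3, Pow(Add(-22, P), -1))) (Function('w')(L, P) = Add(6, Mul(-3, Pow(Add(P, -22), -1))) = Add(6, Mul(-3, Pow(Add(-22, P), -1))))
Mul(Add(21513, Function('W')(202, -157)), Pow(Add(k, Function('w')(173, 187)), -1)) = Mul(Add(21513, Add(Rational(-55, 6), Mul(Rational(1, 6), 202), Mul(Rational(1, 6), -157))), Pow(Add(-26804, Mul(3, Pow(Add(-22, 187), -1), Add(-45, Mul(2, 187)))), -1)) = Mul(Add(21513, Add(Rational(-55, 6), Rational(101, 3), Rational(-157, 6))), Pow(Add(-26804, Mul(3, Pow(165, -1), Add(-45, 374))), -1)) = Mul(Add(21513, Rational(-5, 3)), Pow(Add(-26804, Mul(3, Rational(1, 165), 329)), -1)) = Mul(Rational(64534, 3), Pow(Add(-26804, Rational(329, 55)), -1)) = Mul(Rational(64534, 3), Pow(Rational(-1473891, 55), -1)) = Mul(Rational(64534, 3), Rational(-55, 1473891)) = Rational(-3549370, 4421673)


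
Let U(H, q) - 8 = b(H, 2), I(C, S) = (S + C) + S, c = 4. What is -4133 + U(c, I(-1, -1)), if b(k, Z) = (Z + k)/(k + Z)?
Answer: -4124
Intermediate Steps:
b(k, Z) = 1 (b(k, Z) = (Z + k)/(Z + k) = 1)
I(C, S) = C + 2*S (I(C, S) = (C + S) + S = C + 2*S)
U(H, q) = 9 (U(H, q) = 8 + 1 = 9)
-4133 + U(c, I(-1, -1)) = -4133 + 9 = -4124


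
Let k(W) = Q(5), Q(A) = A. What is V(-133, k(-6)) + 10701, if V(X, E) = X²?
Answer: 28390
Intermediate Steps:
k(W) = 5
V(-133, k(-6)) + 10701 = (-133)² + 10701 = 17689 + 10701 = 28390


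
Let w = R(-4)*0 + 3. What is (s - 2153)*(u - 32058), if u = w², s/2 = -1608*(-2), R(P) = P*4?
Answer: -137137671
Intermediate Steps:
R(P) = 4*P
s = 6432 (s = 2*(-1608*(-2)) = 2*3216 = 6432)
w = 3 (w = (4*(-4))*0 + 3 = -16*0 + 3 = 0 + 3 = 3)
u = 9 (u = 3² = 9)
(s - 2153)*(u - 32058) = (6432 - 2153)*(9 - 32058) = 4279*(-32049) = -137137671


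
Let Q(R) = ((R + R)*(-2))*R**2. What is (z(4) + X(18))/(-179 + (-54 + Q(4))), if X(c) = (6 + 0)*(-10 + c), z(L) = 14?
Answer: -62/489 ≈ -0.12679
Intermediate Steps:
X(c) = -60 + 6*c (X(c) = 6*(-10 + c) = -60 + 6*c)
Q(R) = -4*R**3 (Q(R) = ((2*R)*(-2))*R**2 = (-4*R)*R**2 = -4*R**3)
(z(4) + X(18))/(-179 + (-54 + Q(4))) = (14 + (-60 + 6*18))/(-179 + (-54 - 4*4**3)) = (14 + (-60 + 108))/(-179 + (-54 - 4*64)) = (14 + 48)/(-179 + (-54 - 256)) = 62/(-179 - 310) = 62/(-489) = 62*(-1/489) = -62/489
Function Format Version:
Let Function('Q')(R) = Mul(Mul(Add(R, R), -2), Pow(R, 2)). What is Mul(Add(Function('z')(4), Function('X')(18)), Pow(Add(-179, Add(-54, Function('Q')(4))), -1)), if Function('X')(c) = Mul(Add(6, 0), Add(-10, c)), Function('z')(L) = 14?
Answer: Rational(-62, 489) ≈ -0.12679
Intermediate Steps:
Function('X')(c) = Add(-60, Mul(6, c)) (Function('X')(c) = Mul(6, Add(-10, c)) = Add(-60, Mul(6, c)))
Function('Q')(R) = Mul(-4, Pow(R, 3)) (Function('Q')(R) = Mul(Mul(Mul(2, R), -2), Pow(R, 2)) = Mul(Mul(-4, R), Pow(R, 2)) = Mul(-4, Pow(R, 3)))
Mul(Add(Function('z')(4), Function('X')(18)), Pow(Add(-179, Add(-54, Function('Q')(4))), -1)) = Mul(Add(14, Add(-60, Mul(6, 18))), Pow(Add(-179, Add(-54, Mul(-4, Pow(4, 3)))), -1)) = Mul(Add(14, Add(-60, 108)), Pow(Add(-179, Add(-54, Mul(-4, 64))), -1)) = Mul(Add(14, 48), Pow(Add(-179, Add(-54, -256)), -1)) = Mul(62, Pow(Add(-179, -310), -1)) = Mul(62, Pow(-489, -1)) = Mul(62, Rational(-1, 489)) = Rational(-62, 489)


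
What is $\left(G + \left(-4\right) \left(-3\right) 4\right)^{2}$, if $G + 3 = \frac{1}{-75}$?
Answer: $\frac{11383876}{5625} \approx 2023.8$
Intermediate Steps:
$G = - \frac{226}{75}$ ($G = -3 + \frac{1}{-75} = -3 - \frac{1}{75} = - \frac{226}{75} \approx -3.0133$)
$\left(G + \left(-4\right) \left(-3\right) 4\right)^{2} = \left(- \frac{226}{75} + \left(-4\right) \left(-3\right) 4\right)^{2} = \left(- \frac{226}{75} + 12 \cdot 4\right)^{2} = \left(- \frac{226}{75} + 48\right)^{2} = \left(\frac{3374}{75}\right)^{2} = \frac{11383876}{5625}$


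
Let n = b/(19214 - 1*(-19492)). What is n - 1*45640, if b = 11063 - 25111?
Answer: -883277944/19353 ≈ -45640.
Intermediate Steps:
b = -14048
n = -7024/19353 (n = -14048/(19214 - 1*(-19492)) = -14048/(19214 + 19492) = -14048/38706 = -14048*1/38706 = -7024/19353 ≈ -0.36294)
n - 1*45640 = -7024/19353 - 1*45640 = -7024/19353 - 45640 = -883277944/19353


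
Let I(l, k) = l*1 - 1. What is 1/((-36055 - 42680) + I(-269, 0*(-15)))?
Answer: -1/79005 ≈ -1.2657e-5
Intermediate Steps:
I(l, k) = -1 + l (I(l, k) = l - 1 = -1 + l)
1/((-36055 - 42680) + I(-269, 0*(-15))) = 1/((-36055 - 42680) + (-1 - 269)) = 1/(-78735 - 270) = 1/(-79005) = -1/79005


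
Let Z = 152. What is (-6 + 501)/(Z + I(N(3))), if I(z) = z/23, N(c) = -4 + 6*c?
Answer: 253/78 ≈ 3.2436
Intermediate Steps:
I(z) = z/23 (I(z) = z*(1/23) = z/23)
(-6 + 501)/(Z + I(N(3))) = (-6 + 501)/(152 + (-4 + 6*3)/23) = 495/(152 + (-4 + 18)/23) = 495/(152 + (1/23)*14) = 495/(152 + 14/23) = 495/(3510/23) = 495*(23/3510) = 253/78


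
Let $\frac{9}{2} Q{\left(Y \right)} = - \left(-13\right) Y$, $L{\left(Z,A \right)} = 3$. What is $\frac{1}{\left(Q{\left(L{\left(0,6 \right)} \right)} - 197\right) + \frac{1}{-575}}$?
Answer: $- \frac{1725}{324878} \approx -0.0053097$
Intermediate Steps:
$Q{\left(Y \right)} = \frac{26 Y}{9}$ ($Q{\left(Y \right)} = \frac{2 \left(- \left(-13\right) Y\right)}{9} = \frac{2 \cdot 13 Y}{9} = \frac{26 Y}{9}$)
$\frac{1}{\left(Q{\left(L{\left(0,6 \right)} \right)} - 197\right) + \frac{1}{-575}} = \frac{1}{\left(\frac{26}{9} \cdot 3 - 197\right) + \frac{1}{-575}} = \frac{1}{\left(\frac{26}{3} - 197\right) - \frac{1}{575}} = \frac{1}{- \frac{565}{3} - \frac{1}{575}} = \frac{1}{- \frac{324878}{1725}} = - \frac{1725}{324878}$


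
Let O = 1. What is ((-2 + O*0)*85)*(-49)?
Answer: 8330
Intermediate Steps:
((-2 + O*0)*85)*(-49) = ((-2 + 1*0)*85)*(-49) = ((-2 + 0)*85)*(-49) = -2*85*(-49) = -170*(-49) = 8330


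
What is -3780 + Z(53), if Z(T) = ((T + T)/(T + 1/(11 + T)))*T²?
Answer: 6230716/3393 ≈ 1836.3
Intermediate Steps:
Z(T) = 2*T³/(T + 1/(11 + T)) (Z(T) = ((2*T)/(T + 1/(11 + T)))*T² = (2*T/(T + 1/(11 + T)))*T² = 2*T³/(T + 1/(11 + T)))
-3780 + Z(53) = -3780 + 2*53³*(11 + 53)/(1 + 53² + 11*53) = -3780 + 2*148877*64/(1 + 2809 + 583) = -3780 + 2*148877*64/3393 = -3780 + 2*148877*(1/3393)*64 = -3780 + 19056256/3393 = 6230716/3393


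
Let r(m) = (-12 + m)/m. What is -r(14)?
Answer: -⅐ ≈ -0.14286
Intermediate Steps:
r(m) = (-12 + m)/m
-r(14) = -(-12 + 14)/14 = -2/14 = -1*⅐ = -⅐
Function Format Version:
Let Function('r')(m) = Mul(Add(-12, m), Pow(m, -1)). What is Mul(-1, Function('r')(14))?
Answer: Rational(-1, 7) ≈ -0.14286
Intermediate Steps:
Function('r')(m) = Mul(Pow(m, -1), Add(-12, m))
Mul(-1, Function('r')(14)) = Mul(-1, Mul(Pow(14, -1), Add(-12, 14))) = Mul(-1, Mul(Rational(1, 14), 2)) = Mul(-1, Rational(1, 7)) = Rational(-1, 7)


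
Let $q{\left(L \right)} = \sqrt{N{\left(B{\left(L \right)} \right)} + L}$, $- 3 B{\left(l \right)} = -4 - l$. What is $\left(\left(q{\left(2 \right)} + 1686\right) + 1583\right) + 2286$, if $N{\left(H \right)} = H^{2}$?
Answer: $5555 + \sqrt{6} \approx 5557.5$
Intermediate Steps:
$B{\left(l \right)} = \frac{4}{3} + \frac{l}{3}$ ($B{\left(l \right)} = - \frac{-4 - l}{3} = \frac{4}{3} + \frac{l}{3}$)
$q{\left(L \right)} = \sqrt{L + \left(\frac{4}{3} + \frac{L}{3}\right)^{2}}$ ($q{\left(L \right)} = \sqrt{\left(\frac{4}{3} + \frac{L}{3}\right)^{2} + L} = \sqrt{L + \left(\frac{4}{3} + \frac{L}{3}\right)^{2}}$)
$\left(\left(q{\left(2 \right)} + 1686\right) + 1583\right) + 2286 = \left(\left(\frac{\sqrt{\left(4 + 2\right)^{2} + 9 \cdot 2}}{3} + 1686\right) + 1583\right) + 2286 = \left(\left(\frac{\sqrt{6^{2} + 18}}{3} + 1686\right) + 1583\right) + 2286 = \left(\left(\frac{\sqrt{36 + 18}}{3} + 1686\right) + 1583\right) + 2286 = \left(\left(\frac{\sqrt{54}}{3} + 1686\right) + 1583\right) + 2286 = \left(\left(\frac{3 \sqrt{6}}{3} + 1686\right) + 1583\right) + 2286 = \left(\left(\sqrt{6} + 1686\right) + 1583\right) + 2286 = \left(\left(1686 + \sqrt{6}\right) + 1583\right) + 2286 = \left(3269 + \sqrt{6}\right) + 2286 = 5555 + \sqrt{6}$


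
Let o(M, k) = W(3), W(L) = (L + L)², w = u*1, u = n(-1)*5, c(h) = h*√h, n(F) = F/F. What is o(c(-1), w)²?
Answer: 1296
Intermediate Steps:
n(F) = 1
c(h) = h^(3/2)
u = 5 (u = 1*5 = 5)
w = 5 (w = 5*1 = 5)
W(L) = 4*L² (W(L) = (2*L)² = 4*L²)
o(M, k) = 36 (o(M, k) = 4*3² = 4*9 = 36)
o(c(-1), w)² = 36² = 1296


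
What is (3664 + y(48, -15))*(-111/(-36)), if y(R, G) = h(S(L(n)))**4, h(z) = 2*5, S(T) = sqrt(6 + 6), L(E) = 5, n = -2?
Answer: 126392/3 ≈ 42131.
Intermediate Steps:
S(T) = 2*sqrt(3) (S(T) = sqrt(12) = 2*sqrt(3))
h(z) = 10
y(R, G) = 10000 (y(R, G) = 10**4 = 10000)
(3664 + y(48, -15))*(-111/(-36)) = (3664 + 10000)*(-111/(-36)) = 13664*(-111*(-1/36)) = 13664*(37/12) = 126392/3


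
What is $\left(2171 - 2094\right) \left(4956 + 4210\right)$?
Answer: $705782$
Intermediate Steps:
$\left(2171 - 2094\right) \left(4956 + 4210\right) = 77 \cdot 9166 = 705782$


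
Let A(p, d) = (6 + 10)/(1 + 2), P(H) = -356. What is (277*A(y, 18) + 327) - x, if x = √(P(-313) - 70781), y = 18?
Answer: 5413/3 - I*√71137 ≈ 1804.3 - 266.72*I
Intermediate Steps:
A(p, d) = 16/3
x = I*√71137 (x = √(-356 - 70781) = √(-71137) = I*√71137 ≈ 266.72*I)
(277*A(y, 18) + 327) - x = (277*(16/3) + 327) - I*√71137 = (4432/3 + 327) - I*√71137 = 5413/3 - I*√71137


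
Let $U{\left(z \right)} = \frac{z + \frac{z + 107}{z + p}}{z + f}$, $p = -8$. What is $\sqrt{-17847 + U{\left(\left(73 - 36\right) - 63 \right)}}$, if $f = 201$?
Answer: $\frac{79 i \sqrt{4049570}}{1190} \approx 133.59 i$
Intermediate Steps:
$U{\left(z \right)} = \frac{z + \frac{107 + z}{-8 + z}}{201 + z}$ ($U{\left(z \right)} = \frac{z + \frac{z + 107}{z - 8}}{z + 201} = \frac{z + \frac{107 + z}{-8 + z}}{201 + z}$)
$\sqrt{-17847 + U{\left(\left(73 - 36\right) - 63 \right)}} = \sqrt{-17847 + \frac{107 + \left(\left(73 - 36\right) - 63\right)^{2} - 7 \left(\left(73 - 36\right) - 63\right)}{-1608 + \left(\left(73 - 36\right) - 63\right)^{2} + 193 \left(\left(73 - 36\right) - 63\right)}} = \sqrt{-17847 + \frac{107 + \left(37 - 63\right)^{2} - 7 \left(37 - 63\right)}{-1608 + \left(37 - 63\right)^{2} + 193 \left(37 - 63\right)}} = \sqrt{-17847 + \frac{107 + \left(-26\right)^{2} - -182}{-1608 + \left(-26\right)^{2} + 193 \left(-26\right)}} = \sqrt{-17847 + \frac{107 + 676 + 182}{-1608 + 676 - 5018}} = \sqrt{-17847 + \frac{1}{-5950} \cdot 965} = \sqrt{-17847 - \frac{193}{1190}} = \sqrt{- \frac{21238123}{1190}} = \frac{79 i \sqrt{4049570}}{1190}$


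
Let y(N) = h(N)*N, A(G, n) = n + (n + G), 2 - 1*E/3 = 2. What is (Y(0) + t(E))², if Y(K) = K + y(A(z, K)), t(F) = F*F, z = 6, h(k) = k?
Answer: 1296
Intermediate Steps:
E = 0 (E = 6 - 3*2 = 6 - 6 = 0)
A(G, n) = G + 2*n (A(G, n) = n + (G + n) = G + 2*n)
t(F) = F²
y(N) = N² (y(N) = N*N = N²)
Y(K) = K + (6 + 2*K)²
(Y(0) + t(E))² = ((0 + 4*(3 + 0)²) + 0²)² = ((0 + 4*3²) + 0)² = ((0 + 4*9) + 0)² = ((0 + 36) + 0)² = (36 + 0)² = 36² = 1296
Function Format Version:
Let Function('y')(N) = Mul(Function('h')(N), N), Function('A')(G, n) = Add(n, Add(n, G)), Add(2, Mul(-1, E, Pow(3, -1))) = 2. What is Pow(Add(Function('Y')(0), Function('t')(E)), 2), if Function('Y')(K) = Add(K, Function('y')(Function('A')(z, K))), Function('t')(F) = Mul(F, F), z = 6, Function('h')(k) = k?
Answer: 1296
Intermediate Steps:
E = 0 (E = Add(6, Mul(-3, 2)) = Add(6, -6) = 0)
Function('A')(G, n) = Add(G, Mul(2, n)) (Function('A')(G, n) = Add(n, Add(G, n)) = Add(G, Mul(2, n)))
Function('t')(F) = Pow(F, 2)
Function('y')(N) = Pow(N, 2) (Function('y')(N) = Mul(N, N) = Pow(N, 2))
Function('Y')(K) = Add(K, Pow(Add(6, Mul(2, K)), 2))
Pow(Add(Function('Y')(0), Function('t')(E)), 2) = Pow(Add(Add(0, Mul(4, Pow(Add(3, 0), 2))), Pow(0, 2)), 2) = Pow(Add(Add(0, Mul(4, Pow(3, 2))), 0), 2) = Pow(Add(Add(0, Mul(4, 9)), 0), 2) = Pow(Add(Add(0, 36), 0), 2) = Pow(Add(36, 0), 2) = Pow(36, 2) = 1296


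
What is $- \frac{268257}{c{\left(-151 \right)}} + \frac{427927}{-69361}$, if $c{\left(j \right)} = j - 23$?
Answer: $\frac{6177371493}{4022938} \approx 1535.5$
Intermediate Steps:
$c{\left(j \right)} = -23 + j$
$- \frac{268257}{c{\left(-151 \right)}} + \frac{427927}{-69361} = - \frac{268257}{-23 - 151} + \frac{427927}{-69361} = - \frac{268257}{-174} + 427927 \left(- \frac{1}{69361}\right) = \left(-268257\right) \left(- \frac{1}{174}\right) - \frac{427927}{69361} = \frac{89419}{58} - \frac{427927}{69361} = \frac{6177371493}{4022938}$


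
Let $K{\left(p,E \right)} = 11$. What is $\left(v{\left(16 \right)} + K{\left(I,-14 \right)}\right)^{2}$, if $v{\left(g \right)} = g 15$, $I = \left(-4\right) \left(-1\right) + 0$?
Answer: $63001$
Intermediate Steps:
$I = 4$ ($I = 4 + 0 = 4$)
$v{\left(g \right)} = 15 g$
$\left(v{\left(16 \right)} + K{\left(I,-14 \right)}\right)^{2} = \left(15 \cdot 16 + 11\right)^{2} = \left(240 + 11\right)^{2} = 251^{2} = 63001$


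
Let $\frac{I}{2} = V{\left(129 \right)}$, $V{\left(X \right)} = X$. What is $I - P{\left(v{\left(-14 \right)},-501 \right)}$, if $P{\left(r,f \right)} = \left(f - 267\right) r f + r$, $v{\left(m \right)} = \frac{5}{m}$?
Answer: $\frac{275351}{2} \approx 1.3768 \cdot 10^{5}$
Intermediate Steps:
$I = 258$ ($I = 2 \cdot 129 = 258$)
$P{\left(r,f \right)} = r + f r \left(-267 + f\right)$ ($P{\left(r,f \right)} = \left(f - 267\right) r f + r = \left(-267 + f\right) r f + r = r \left(-267 + f\right) f + r = f r \left(-267 + f\right) + r = r + f r \left(-267 + f\right)$)
$I - P{\left(v{\left(-14 \right)},-501 \right)} = 258 - \frac{5}{-14} \left(1 + \left(-501\right)^{2} - -133767\right) = 258 - 5 \left(- \frac{1}{14}\right) \left(1 + 251001 + 133767\right) = 258 - \left(- \frac{5}{14}\right) 384769 = 258 - - \frac{274835}{2} = 258 + \frac{274835}{2} = \frac{275351}{2}$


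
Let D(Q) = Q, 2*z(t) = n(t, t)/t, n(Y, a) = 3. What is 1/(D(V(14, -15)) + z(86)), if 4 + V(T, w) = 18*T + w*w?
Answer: 172/81359 ≈ 0.0021141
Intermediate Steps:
V(T, w) = -4 + w² + 18*T (V(T, w) = -4 + (18*T + w*w) = -4 + (18*T + w²) = -4 + (w² + 18*T) = -4 + w² + 18*T)
z(t) = 3/(2*t) (z(t) = (3/t)/2 = 3/(2*t))
1/(D(V(14, -15)) + z(86)) = 1/((-4 + (-15)² + 18*14) + (3/2)/86) = 1/((-4 + 225 + 252) + (3/2)*(1/86)) = 1/(473 + 3/172) = 1/(81359/172) = 172/81359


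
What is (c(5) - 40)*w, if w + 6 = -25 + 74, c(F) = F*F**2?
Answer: 3655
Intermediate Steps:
c(F) = F**3
w = 43 (w = -6 + (-25 + 74) = -6 + 49 = 43)
(c(5) - 40)*w = (5**3 - 40)*43 = (125 - 40)*43 = 85*43 = 3655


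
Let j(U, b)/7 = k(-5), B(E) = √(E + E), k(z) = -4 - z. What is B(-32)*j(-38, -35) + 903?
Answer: 903 + 56*I ≈ 903.0 + 56.0*I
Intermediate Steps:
B(E) = √2*√E (B(E) = √(2*E) = √2*√E)
j(U, b) = 7 (j(U, b) = 7*(-4 - 1*(-5)) = 7*(-4 + 5) = 7*1 = 7)
B(-32)*j(-38, -35) + 903 = (√2*√(-32))*7 + 903 = (√2*(4*I*√2))*7 + 903 = (8*I)*7 + 903 = 56*I + 903 = 903 + 56*I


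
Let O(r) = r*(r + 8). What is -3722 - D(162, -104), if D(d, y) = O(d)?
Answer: -31262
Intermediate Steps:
O(r) = r*(8 + r)
D(d, y) = d*(8 + d)
-3722 - D(162, -104) = -3722 - 162*(8 + 162) = -3722 - 162*170 = -3722 - 1*27540 = -3722 - 27540 = -31262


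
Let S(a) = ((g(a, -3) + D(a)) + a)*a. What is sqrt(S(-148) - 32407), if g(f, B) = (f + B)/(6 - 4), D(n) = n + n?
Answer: sqrt(44479) ≈ 210.90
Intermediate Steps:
D(n) = 2*n
g(f, B) = B/2 + f/2 (g(f, B) = (B + f)/2 = (B + f)*(1/2) = B/2 + f/2)
S(a) = a*(-3/2 + 7*a/2) (S(a) = ((((1/2)*(-3) + a/2) + 2*a) + a)*a = (((-3/2 + a/2) + 2*a) + a)*a = ((-3/2 + 5*a/2) + a)*a = (-3/2 + 7*a/2)*a = a*(-3/2 + 7*a/2))
sqrt(S(-148) - 32407) = sqrt((1/2)*(-148)*(-3 + 7*(-148)) - 32407) = sqrt((1/2)*(-148)*(-3 - 1036) - 32407) = sqrt((1/2)*(-148)*(-1039) - 32407) = sqrt(76886 - 32407) = sqrt(44479)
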